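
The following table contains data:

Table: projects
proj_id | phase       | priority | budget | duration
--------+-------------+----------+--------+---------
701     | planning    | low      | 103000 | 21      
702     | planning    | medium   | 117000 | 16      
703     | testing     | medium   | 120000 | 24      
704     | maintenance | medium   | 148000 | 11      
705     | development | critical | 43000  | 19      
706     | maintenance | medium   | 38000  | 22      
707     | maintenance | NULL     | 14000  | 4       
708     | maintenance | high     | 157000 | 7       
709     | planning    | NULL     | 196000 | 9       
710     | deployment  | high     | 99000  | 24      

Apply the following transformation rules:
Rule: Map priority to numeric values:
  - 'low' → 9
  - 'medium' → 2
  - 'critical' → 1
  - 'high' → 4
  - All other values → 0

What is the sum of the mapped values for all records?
26

Step 1: Apply mapping to each record
Step 2: Count by status:
  'low': 1 records × 9 = 9
  'medium': 4 records × 2 = 8
  'critical': 1 records × 1 = 1
  'high': 2 records × 4 = 8
Step 3: Sum all mapped values = 26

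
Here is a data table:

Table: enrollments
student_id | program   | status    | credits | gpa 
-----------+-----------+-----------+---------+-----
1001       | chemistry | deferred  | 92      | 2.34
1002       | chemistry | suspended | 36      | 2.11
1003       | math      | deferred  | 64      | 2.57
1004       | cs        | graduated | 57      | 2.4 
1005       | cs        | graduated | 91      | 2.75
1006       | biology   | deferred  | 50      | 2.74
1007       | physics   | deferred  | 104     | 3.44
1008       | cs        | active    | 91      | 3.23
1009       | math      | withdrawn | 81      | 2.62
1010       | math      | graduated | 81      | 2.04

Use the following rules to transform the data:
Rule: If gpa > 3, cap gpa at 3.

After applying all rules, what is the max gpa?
3

Step 1: Original maximum gpa = 3.44
Step 2: Apply cap at 3
Step 3: 2 records had gpa > 3 and were capped
Step 4: Maximum after transformation = 3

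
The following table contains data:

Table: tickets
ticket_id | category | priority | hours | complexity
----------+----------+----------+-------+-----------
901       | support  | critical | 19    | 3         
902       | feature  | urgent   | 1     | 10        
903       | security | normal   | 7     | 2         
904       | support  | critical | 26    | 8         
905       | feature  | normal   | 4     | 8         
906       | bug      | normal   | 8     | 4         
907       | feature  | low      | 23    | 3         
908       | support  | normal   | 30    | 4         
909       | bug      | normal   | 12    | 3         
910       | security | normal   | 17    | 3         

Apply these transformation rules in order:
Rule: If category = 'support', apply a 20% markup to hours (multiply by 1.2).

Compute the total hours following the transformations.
162.0

Step 1: Records with category = 'support' have total hours = 75
Step 2: Apply multiplier: 75 × 1.2 = 90.0
Step 3: Other records total: 72
Step 4: Final sum = 90.0 + 72 = 162.0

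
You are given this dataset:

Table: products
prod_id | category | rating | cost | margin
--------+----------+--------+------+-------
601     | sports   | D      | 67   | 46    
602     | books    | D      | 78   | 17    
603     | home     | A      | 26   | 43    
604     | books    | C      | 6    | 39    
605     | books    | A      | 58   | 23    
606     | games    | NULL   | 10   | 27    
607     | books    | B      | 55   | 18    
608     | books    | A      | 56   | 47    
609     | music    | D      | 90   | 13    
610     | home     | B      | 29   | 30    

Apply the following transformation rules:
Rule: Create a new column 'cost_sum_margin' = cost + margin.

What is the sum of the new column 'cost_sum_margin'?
778

Step 1: For each record, compute cost + margin
Example calculations:
  67 + 46 = 113
  78 + 17 = 95
  26 + 43 = 69
  ...
Step 2: Sum all derived values
Step 3: Total = 778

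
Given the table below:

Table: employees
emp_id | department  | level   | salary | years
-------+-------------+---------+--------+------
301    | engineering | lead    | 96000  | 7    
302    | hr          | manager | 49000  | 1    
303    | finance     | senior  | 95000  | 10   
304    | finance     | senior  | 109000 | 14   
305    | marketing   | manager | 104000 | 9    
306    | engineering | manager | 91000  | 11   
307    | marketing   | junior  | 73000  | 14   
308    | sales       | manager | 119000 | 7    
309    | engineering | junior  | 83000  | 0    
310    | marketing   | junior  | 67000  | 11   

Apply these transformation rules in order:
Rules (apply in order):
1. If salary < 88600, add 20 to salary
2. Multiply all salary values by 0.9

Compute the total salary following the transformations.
797472.0

Step 1: Apply Rule 1 - Add 20 to records with salary < 88600
  - 4 records affected: 272000 + (4 × 20) = 272080
  - Unaffected records: 614000
  - Sum after Rule 1: 886080
Step 2: Apply Rule 2 - Multiply all by 0.9
  - 886080 × 0.9 = 797472.0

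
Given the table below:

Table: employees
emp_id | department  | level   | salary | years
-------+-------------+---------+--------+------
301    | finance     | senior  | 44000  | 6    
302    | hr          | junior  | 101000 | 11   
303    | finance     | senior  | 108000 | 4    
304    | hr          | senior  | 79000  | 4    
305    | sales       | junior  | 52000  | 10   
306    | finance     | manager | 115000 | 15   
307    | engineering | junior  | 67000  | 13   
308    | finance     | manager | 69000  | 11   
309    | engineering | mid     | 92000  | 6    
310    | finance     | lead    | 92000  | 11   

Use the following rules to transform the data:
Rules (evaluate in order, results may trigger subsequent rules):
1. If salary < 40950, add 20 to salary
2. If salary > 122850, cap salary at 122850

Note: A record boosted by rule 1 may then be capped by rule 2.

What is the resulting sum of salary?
819000

Step 1: Apply rule 1 to records with salary < 40950
  - 0 records get bonus of 20
  - Of these, 0 records then exceed 122850 and get capped
Step 2: Apply rule 2 to records with salary > 122850
  - 0 records (original) are capped
Step 3: Calculate final sum = 819000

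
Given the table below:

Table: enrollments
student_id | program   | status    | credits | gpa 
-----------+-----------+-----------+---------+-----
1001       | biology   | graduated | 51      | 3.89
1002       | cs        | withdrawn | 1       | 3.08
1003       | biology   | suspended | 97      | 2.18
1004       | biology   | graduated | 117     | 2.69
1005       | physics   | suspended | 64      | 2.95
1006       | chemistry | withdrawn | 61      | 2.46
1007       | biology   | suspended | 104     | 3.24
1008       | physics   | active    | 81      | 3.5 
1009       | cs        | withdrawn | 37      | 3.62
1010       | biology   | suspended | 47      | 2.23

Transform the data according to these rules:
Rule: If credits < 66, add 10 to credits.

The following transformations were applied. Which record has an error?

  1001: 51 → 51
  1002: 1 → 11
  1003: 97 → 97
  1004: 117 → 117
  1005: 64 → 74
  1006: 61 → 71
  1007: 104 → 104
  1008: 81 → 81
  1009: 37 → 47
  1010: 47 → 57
Record 1001 has an error. The correct transformed value should be 61, not 51.

Step 1: Check each record against the rule
Step 2: Record 1001 has credits = 51
Step 3: Since 51 < 66, the bonus should have been applied
Step 4: Correct value = 61, but claimed value = 51
Conclusion: Record 1001 has the error.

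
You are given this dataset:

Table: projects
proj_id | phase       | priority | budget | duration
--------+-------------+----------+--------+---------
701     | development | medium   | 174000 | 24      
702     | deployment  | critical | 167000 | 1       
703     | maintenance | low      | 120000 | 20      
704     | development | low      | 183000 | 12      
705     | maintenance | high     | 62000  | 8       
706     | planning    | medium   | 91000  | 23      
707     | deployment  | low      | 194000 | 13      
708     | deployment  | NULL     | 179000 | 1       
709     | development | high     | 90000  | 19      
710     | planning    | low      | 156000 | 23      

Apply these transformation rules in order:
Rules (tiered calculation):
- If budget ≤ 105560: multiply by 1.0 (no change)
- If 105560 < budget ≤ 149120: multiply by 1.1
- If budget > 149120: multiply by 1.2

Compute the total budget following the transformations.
1638600.0

Step 1: Tier 1 (budget ≤ 105560): 3 records, sum = 243000 × 1.0 = 243000.0
Step 2: Tier 2 (105560 < budget ≤ 149120): 1 records, sum = 120000 × 1.1 = 132000.0
Step 3: Tier 3 (budget > 149120): 6 records, sum = 1053000 × 1.2 = 1263600.0
Step 4: Final sum = 243000.0 + 132000.0 + 1263600.0 = 1638600.0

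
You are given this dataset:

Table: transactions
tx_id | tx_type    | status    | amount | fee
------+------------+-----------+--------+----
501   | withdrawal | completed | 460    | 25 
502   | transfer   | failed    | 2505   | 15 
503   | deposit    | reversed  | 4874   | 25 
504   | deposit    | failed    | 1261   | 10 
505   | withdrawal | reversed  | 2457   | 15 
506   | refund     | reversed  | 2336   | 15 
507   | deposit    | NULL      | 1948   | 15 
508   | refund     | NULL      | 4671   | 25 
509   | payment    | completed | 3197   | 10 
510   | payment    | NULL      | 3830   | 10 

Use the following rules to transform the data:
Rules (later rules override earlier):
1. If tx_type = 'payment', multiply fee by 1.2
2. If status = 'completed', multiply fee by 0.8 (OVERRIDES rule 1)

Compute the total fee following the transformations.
160.0

Step 1: Rule 2 takes priority for records with status = 'completed'
  - 2 records: 35 × 0.8 = 28.0
Step 2: Rule 1 applies to remaining records with tx_type = 'payment'
  - 1 records: 10 × 1.2 = 12.0
Step 3: Other records unchanged: 120
Step 4: Final sum = 28.0 + 12.0 + 120 = 160.0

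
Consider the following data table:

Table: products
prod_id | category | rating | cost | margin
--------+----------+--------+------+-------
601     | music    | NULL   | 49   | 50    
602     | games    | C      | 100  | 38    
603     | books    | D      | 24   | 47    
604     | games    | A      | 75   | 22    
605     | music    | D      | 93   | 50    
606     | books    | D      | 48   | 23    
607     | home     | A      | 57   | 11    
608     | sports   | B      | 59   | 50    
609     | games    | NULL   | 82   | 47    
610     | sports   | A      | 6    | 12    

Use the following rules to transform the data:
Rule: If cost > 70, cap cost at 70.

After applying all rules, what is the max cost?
70

Step 1: Original maximum cost = 100
Step 2: Apply cap at 70
Step 3: 4 records had cost > 70 and were capped
Step 4: Maximum after transformation = 70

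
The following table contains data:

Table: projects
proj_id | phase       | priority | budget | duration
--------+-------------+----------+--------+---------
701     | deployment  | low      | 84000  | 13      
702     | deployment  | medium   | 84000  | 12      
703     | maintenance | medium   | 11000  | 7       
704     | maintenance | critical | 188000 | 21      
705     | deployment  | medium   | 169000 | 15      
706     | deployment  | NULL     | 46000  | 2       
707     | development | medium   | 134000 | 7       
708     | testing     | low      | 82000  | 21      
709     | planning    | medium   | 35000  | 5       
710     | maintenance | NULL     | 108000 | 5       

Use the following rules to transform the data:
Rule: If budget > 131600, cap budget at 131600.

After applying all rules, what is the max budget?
131600

Step 1: Original maximum budget = 188000
Step 2: Apply cap at 131600
Step 3: 3 records had budget > 131600 and were capped
Step 4: Maximum after transformation = 131600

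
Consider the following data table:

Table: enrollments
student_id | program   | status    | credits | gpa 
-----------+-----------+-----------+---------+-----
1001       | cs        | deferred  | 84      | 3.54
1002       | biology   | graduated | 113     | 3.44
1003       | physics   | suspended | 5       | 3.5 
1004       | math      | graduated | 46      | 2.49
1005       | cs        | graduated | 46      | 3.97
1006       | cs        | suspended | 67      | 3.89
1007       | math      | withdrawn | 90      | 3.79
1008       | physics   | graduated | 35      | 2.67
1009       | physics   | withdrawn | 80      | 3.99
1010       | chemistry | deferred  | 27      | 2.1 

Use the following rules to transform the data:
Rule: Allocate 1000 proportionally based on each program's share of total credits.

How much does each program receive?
biology: 190.56, chemistry: 45.53, cs: 332.21, math: 229.34, physics: 202.36

Step 1: Calculate total credits = 593
Step 2: Calculate each program's proportion:
  biology: 113/593 = 19.06% → 190.56
  chemistry: 27/593 = 4.55% → 45.53
  cs: 197/593 = 33.22% → 332.21
  math: 136/593 = 22.93% → 229.34
  physics: 120/593 = 20.24% → 202.36
Step 3: Verify: sum of allocations ≈ 1000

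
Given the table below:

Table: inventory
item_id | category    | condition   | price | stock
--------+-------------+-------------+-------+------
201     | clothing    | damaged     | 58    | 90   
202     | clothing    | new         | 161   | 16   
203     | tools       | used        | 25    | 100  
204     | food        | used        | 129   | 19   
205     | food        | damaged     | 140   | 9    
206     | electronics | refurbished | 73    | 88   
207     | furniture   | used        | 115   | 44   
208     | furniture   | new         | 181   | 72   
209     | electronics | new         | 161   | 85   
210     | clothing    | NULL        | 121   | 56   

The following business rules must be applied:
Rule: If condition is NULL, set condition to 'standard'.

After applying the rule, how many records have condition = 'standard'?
1

Step 1: Count records where condition IS NULL
Step 2: Found 1 records with NULL condition
Step 3: These records will have condition set to 'standard'
Step 4: Records already having condition = 'standard': 0
Step 5: Answer: 1 + 0 = 1 records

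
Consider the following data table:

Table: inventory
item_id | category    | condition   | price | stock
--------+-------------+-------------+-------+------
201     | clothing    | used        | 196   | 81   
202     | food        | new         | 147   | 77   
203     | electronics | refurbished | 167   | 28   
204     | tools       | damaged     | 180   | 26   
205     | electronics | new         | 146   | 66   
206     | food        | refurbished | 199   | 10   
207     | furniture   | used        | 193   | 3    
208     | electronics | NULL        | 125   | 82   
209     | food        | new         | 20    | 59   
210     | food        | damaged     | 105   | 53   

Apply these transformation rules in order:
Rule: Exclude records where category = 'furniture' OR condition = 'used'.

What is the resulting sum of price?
1089

Step 1: Find records where category = 'furniture' OR condition = 'used'
Step 2: 2 records match, summing to 389
Step 3: Original sum: 1478
Step 4: Remaining sum = 1478 - 389 = 1089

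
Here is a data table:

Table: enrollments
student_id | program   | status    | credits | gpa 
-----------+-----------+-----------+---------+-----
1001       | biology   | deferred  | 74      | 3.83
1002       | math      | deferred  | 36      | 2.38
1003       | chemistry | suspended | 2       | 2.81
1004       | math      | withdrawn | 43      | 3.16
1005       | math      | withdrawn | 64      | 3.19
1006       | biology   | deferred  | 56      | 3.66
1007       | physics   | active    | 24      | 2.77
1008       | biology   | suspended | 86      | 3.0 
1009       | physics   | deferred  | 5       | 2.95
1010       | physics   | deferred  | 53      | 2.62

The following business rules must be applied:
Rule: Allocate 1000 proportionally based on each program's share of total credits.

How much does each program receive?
biology: 487.58, chemistry: 4.51, math: 322.8, physics: 185.1

Step 1: Calculate total credits = 443
Step 2: Calculate each program's proportion:
  biology: 216/443 = 48.76% → 487.58
  chemistry: 2/443 = 0.45% → 4.51
  math: 143/443 = 32.28% → 322.8
  physics: 82/443 = 18.51% → 185.1
Step 3: Verify: sum of allocations ≈ 1000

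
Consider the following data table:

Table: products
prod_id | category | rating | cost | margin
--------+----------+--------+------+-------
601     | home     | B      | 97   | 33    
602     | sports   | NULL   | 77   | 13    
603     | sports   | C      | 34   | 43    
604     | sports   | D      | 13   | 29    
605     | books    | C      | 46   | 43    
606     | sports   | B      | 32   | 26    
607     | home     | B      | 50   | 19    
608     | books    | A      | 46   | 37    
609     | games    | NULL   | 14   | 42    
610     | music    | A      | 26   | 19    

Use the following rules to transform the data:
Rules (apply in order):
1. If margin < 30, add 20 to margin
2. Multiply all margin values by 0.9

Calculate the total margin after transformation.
363.6

Step 1: Apply Rule 1 - Add 20 to records with margin < 30
  - 5 records affected: 106 + (5 × 20) = 206
  - Unaffected records: 198
  - Sum after Rule 1: 404
Step 2: Apply Rule 2 - Multiply all by 0.9
  - 404 × 0.9 = 363.6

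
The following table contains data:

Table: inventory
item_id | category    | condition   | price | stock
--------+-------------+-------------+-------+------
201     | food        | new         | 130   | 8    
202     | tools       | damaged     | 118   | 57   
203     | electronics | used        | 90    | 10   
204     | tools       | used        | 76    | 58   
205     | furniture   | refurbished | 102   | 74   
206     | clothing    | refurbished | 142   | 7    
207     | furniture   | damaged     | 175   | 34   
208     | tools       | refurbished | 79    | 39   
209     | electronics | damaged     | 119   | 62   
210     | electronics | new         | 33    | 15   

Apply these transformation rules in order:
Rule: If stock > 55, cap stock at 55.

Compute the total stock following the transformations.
333

Step 1: 4 records have stock > 55
Step 2: These records originally summed to 251
Step 3: After capping: 4 × 55 = 220
Step 4: Unaffected records sum: 113
Step 5: Final sum = 220 + 113 = 333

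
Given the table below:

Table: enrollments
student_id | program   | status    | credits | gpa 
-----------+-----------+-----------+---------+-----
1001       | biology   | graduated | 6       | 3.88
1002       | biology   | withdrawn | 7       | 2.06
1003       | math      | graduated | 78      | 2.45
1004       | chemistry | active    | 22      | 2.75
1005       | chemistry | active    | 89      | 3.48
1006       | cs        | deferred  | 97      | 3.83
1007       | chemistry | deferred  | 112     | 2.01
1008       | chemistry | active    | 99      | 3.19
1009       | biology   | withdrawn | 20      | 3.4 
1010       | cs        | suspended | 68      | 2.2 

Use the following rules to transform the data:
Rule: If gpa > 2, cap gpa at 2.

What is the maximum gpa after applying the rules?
2

Step 1: Original maximum gpa = 3.88
Step 2: Apply cap at 2
Step 3: 10 records had gpa > 2 and were capped
Step 4: Maximum after transformation = 2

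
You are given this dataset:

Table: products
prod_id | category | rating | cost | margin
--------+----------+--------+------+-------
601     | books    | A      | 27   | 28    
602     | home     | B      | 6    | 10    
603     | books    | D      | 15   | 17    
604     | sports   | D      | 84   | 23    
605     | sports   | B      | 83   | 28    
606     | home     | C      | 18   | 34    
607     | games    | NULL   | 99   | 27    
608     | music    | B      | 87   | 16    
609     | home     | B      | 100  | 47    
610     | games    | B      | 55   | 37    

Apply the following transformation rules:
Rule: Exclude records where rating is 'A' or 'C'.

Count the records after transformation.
8

Step 1: Count records to exclude
  - 1 (A) + 1 (C) = 2 records
Step 2: Total records: 10
Step 3: Remaining = 10 - 2 = 8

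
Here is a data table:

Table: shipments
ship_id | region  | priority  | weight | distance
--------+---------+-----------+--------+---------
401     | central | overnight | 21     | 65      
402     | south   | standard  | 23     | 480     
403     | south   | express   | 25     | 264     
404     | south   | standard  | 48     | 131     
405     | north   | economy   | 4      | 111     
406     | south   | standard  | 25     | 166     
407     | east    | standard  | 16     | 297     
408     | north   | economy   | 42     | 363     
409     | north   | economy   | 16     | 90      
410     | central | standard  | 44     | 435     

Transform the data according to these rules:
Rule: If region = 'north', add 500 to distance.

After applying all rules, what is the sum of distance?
3902

Step 1: Count records where region = 'north': 3
Step 2: Total bonus added: 3 × 500 = 1500
Step 3: Original sum of distance: 2402
Step 4: Final sum = 2402 + 1500 = 3902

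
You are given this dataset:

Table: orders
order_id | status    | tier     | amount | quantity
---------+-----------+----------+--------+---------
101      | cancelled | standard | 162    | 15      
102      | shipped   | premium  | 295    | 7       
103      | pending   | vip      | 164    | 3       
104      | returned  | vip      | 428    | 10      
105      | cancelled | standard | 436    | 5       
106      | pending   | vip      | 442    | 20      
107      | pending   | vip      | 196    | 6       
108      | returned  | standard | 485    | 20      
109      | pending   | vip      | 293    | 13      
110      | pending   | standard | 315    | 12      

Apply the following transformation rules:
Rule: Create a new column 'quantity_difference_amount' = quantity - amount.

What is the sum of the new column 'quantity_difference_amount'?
-3105

Step 1: For each record, compute quantity - amount
Example calculations:
  15 - 162 = -147
  7 - 295 = -288
  3 - 164 = -161
  ...
Step 2: Sum all derived values
Step 3: Total = -3105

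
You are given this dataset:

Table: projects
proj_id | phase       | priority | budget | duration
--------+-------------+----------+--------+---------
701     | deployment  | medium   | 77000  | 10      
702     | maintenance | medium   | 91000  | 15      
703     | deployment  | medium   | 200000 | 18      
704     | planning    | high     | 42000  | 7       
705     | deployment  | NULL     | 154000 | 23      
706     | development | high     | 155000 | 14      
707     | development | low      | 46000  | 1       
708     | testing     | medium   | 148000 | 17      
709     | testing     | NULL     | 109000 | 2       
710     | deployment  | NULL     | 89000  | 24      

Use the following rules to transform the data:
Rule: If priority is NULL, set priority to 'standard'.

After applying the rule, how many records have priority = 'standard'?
3

Step 1: Count records where priority IS NULL
Step 2: Found 3 records with NULL priority
Step 3: These records will have priority set to 'standard'
Step 4: Records already having priority = 'standard': 0
Step 5: Answer: 3 + 0 = 3 records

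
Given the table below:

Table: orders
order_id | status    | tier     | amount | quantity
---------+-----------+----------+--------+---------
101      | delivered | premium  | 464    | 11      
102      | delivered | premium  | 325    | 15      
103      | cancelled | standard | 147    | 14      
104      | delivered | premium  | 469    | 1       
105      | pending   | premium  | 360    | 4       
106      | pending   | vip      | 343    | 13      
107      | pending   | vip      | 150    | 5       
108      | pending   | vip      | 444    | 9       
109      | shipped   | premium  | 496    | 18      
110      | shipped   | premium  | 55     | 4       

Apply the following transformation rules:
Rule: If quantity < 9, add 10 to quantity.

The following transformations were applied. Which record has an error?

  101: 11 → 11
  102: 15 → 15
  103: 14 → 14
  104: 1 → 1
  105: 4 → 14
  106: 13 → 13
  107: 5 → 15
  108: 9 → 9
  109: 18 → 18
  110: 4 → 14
Record 104 has an error. The correct transformed value should be 11, not 1.

Step 1: Check each record against the rule
Step 2: Record 104 has quantity = 1
Step 3: Since 1 < 9, the bonus should have been applied
Step 4: Correct value = 11, but claimed value = 1
Conclusion: Record 104 has the error.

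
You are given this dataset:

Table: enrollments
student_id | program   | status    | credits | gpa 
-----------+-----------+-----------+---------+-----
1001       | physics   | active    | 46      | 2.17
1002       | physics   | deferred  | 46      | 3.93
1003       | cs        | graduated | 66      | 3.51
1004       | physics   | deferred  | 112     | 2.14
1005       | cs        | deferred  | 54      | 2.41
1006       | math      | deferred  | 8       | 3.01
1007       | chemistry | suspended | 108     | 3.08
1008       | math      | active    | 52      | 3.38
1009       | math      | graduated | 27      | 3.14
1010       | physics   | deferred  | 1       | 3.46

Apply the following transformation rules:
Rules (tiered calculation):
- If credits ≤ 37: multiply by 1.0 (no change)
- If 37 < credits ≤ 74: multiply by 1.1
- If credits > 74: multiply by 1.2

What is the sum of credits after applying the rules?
590.4

Step 1: Tier 1 (credits ≤ 37): 3 records, sum = 36 × 1.0 = 36.0
Step 2: Tier 2 (37 < credits ≤ 74): 5 records, sum = 264 × 1.1 = 290.4
Step 3: Tier 3 (credits > 74): 2 records, sum = 220 × 1.2 = 264.0
Step 4: Final sum = 36.0 + 290.4 + 264.0 = 590.4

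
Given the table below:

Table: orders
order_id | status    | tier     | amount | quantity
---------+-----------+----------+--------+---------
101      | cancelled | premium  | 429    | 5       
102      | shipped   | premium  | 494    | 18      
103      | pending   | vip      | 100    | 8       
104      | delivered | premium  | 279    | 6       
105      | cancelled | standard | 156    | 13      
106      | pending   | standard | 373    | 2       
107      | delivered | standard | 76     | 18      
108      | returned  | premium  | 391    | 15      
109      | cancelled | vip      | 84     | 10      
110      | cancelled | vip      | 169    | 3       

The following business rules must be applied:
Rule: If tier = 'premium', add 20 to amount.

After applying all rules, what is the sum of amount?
2631

Step 1: Count records where tier = 'premium': 4
Step 2: Total bonus added: 4 × 20 = 80
Step 3: Original sum of amount: 2551
Step 4: Final sum = 2551 + 80 = 2631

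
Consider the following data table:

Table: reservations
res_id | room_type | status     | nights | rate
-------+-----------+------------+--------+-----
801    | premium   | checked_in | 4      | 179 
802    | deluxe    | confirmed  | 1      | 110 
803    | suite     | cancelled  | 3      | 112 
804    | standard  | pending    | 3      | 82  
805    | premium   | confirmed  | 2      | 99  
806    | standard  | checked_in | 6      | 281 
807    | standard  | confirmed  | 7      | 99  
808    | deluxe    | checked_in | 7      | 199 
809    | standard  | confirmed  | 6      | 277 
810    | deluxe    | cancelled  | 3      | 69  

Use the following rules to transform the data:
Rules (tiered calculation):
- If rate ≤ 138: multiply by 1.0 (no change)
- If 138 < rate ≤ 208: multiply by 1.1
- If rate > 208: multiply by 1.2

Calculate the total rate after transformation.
1656.4

Step 1: Tier 1 (rate ≤ 138): 6 records, sum = 571 × 1.0 = 571.0
Step 2: Tier 2 (138 < rate ≤ 208): 2 records, sum = 378 × 1.1 = 415.8
Step 3: Tier 3 (rate > 208): 2 records, sum = 558 × 1.2 = 669.6
Step 4: Final sum = 571.0 + 415.8 + 669.6 = 1656.4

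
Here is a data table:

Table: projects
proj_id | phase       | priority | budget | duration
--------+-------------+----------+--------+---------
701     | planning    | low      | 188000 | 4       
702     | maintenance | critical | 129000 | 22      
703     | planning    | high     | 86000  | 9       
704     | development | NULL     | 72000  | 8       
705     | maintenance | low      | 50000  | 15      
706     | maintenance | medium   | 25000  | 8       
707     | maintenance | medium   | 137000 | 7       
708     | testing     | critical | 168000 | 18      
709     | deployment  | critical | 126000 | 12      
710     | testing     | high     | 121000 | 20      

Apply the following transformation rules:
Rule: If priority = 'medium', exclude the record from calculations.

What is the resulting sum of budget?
940000

Step 1: Identify records where priority = 'medium'
Step 2: The excluded records sum to 162000
Step 3: Original total budget = 1102000
Step 4: Remaining total = 1102000 - 162000 = 940000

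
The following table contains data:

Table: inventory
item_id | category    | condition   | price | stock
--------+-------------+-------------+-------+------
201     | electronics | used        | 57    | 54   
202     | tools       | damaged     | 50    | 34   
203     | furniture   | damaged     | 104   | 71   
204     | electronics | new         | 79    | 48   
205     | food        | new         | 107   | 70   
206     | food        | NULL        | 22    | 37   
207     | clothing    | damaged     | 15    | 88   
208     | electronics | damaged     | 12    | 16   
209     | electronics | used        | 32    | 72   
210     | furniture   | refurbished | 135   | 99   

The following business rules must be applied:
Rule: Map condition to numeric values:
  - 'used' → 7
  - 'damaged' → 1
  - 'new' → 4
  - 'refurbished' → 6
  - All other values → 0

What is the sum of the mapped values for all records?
32

Step 1: Apply mapping to each record
Step 2: Count by status:
  'used': 2 records × 7 = 14
  'damaged': 4 records × 1 = 4
  'new': 2 records × 4 = 8
  'refurbished': 1 records × 6 = 6
Step 3: Sum all mapped values = 32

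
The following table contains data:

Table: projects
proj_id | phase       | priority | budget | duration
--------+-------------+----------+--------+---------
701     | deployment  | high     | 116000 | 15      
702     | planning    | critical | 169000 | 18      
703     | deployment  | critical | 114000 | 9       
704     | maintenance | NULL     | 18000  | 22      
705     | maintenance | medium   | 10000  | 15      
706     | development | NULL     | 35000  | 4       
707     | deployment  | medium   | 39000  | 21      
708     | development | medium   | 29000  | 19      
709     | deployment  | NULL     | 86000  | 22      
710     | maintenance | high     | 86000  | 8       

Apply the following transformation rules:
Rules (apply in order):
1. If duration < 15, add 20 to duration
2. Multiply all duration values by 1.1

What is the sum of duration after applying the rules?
234.3

Step 1: Apply Rule 1 - Add 20 to records with duration < 15
  - 3 records affected: 21 + (3 × 20) = 81
  - Unaffected records: 132
  - Sum after Rule 1: 213
Step 2: Apply Rule 2 - Multiply all by 1.1
  - 213 × 1.1 = 234.3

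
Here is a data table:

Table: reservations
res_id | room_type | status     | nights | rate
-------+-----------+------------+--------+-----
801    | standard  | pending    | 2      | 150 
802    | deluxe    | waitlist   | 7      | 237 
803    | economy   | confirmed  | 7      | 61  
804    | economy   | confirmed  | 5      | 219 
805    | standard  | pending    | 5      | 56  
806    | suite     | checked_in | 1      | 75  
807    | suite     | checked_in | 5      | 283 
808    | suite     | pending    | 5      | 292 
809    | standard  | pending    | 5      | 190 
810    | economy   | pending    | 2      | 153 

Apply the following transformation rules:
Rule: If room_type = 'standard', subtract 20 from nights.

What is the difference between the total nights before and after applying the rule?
60

Step 1: Original sum of nights = 44
Step 2: 3 records have room_type = 'standard'
Step 3: Each affected record changes by -20
Step 4: Total change = 3 × -20 = -60
Step 5: New sum = 44 + -60 = -16
Step 6: Difference = |-16 - 44| = 60
        (Sum decreased by 60)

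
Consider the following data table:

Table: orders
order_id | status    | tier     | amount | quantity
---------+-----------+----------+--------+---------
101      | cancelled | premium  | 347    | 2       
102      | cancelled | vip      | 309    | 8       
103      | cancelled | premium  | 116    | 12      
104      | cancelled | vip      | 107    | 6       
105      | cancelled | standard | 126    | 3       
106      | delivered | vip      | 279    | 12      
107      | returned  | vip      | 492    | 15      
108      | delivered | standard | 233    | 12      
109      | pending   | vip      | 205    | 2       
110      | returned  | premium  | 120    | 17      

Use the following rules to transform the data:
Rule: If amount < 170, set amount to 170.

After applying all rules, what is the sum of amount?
2545

Step 1: 4 records have amount < 170
Step 2: These records originally summed to 469
Step 3: After setting to minimum: 4 × 170 = 680
Step 4: Unaffected records sum: 1865
Step 5: Final sum = 680 + 1865 = 2545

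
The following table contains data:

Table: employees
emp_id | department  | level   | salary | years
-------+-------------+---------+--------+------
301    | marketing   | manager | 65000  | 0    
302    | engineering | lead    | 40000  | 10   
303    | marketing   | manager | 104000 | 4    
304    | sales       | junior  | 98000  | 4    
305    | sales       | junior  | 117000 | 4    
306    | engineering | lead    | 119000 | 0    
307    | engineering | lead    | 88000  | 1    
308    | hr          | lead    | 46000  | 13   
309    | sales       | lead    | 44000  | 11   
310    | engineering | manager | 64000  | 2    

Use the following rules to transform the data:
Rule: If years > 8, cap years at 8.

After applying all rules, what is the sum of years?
39

Step 1: 3 records have years > 8
Step 2: These records originally summed to 34
Step 3: After capping: 3 × 8 = 24
Step 4: Unaffected records sum: 15
Step 5: Final sum = 24 + 15 = 39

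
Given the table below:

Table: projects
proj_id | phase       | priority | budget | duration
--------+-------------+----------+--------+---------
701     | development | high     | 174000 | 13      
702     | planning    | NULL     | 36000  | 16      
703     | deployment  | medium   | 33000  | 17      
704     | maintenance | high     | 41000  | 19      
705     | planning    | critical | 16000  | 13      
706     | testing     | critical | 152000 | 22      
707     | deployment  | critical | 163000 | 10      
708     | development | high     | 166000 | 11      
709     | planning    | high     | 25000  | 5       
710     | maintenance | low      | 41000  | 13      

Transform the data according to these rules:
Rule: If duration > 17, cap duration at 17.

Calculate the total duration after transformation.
132

Step 1: 2 records have duration > 17
Step 2: These records originally summed to 41
Step 3: After capping: 2 × 17 = 34
Step 4: Unaffected records sum: 98
Step 5: Final sum = 34 + 98 = 132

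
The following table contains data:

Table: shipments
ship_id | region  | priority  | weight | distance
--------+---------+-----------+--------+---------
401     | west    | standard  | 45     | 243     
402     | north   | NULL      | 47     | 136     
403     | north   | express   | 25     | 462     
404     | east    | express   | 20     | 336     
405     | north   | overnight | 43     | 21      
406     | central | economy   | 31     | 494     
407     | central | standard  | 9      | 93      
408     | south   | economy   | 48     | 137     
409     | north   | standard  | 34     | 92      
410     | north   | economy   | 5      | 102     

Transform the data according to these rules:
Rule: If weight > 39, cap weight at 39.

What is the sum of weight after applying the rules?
280

Step 1: 4 records have weight > 39
Step 2: These records originally summed to 183
Step 3: After capping: 4 × 39 = 156
Step 4: Unaffected records sum: 124
Step 5: Final sum = 156 + 124 = 280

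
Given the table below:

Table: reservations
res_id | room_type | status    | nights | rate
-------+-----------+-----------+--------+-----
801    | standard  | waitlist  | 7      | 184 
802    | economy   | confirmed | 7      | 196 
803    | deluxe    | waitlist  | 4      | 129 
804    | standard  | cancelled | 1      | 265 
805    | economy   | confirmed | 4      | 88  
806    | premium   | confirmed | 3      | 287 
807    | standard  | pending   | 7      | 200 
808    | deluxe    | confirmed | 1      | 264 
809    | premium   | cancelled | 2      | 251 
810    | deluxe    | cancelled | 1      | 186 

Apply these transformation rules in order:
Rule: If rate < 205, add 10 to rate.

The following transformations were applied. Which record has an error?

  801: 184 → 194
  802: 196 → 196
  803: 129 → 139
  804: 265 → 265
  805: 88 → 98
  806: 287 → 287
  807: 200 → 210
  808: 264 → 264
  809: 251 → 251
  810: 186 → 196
Record 802 has an error. The correct transformed value should be 206, not 196.

Step 1: Check each record against the rule
Step 2: Record 802 has rate = 196
Step 3: Since 196 < 205, the bonus should have been applied
Step 4: Correct value = 206, but claimed value = 196
Conclusion: Record 802 has the error.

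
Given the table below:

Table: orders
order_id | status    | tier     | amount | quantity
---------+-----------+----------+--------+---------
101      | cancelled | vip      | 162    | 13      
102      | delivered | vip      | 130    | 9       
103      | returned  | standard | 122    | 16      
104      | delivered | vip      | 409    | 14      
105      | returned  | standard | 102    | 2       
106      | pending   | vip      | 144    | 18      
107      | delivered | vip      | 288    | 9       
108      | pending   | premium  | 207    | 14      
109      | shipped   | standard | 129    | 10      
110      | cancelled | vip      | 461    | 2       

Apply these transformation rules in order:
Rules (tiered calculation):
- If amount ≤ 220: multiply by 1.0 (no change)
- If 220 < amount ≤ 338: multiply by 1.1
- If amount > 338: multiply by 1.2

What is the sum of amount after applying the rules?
2356.8

Step 1: Tier 1 (amount ≤ 220): 7 records, sum = 996 × 1.0 = 996.0
Step 2: Tier 2 (220 < amount ≤ 338): 1 records, sum = 288 × 1.1 = 316.8
Step 3: Tier 3 (amount > 338): 2 records, sum = 870 × 1.2 = 1044.0
Step 4: Final sum = 996.0 + 316.8 + 1044.0 = 2356.8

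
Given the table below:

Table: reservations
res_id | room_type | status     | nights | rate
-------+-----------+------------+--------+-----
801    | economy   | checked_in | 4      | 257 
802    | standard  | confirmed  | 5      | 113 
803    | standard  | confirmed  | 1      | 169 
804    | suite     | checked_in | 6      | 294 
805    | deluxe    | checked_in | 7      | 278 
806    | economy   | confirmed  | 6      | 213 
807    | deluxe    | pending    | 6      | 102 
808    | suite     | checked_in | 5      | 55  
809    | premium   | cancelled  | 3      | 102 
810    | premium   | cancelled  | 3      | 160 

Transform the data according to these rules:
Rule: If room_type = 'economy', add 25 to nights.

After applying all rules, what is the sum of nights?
96

Step 1: Count records where room_type = 'economy': 2
Step 2: Total bonus added: 2 × 25 = 50
Step 3: Original sum of nights: 46
Step 4: Final sum = 46 + 50 = 96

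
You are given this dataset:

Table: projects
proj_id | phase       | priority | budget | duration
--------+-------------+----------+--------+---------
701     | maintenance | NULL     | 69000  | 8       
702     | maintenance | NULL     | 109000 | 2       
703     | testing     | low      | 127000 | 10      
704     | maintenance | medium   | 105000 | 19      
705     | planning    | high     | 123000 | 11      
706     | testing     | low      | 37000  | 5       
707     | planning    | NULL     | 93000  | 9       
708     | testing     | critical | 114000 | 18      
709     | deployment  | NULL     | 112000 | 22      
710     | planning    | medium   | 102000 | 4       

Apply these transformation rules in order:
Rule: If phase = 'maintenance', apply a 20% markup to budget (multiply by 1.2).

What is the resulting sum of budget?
1047600.0

Step 1: Records with phase = 'maintenance' have total budget = 283000
Step 2: Apply multiplier: 283000 × 1.2 = 339600.0
Step 3: Other records total: 708000
Step 4: Final sum = 339600.0 + 708000 = 1047600.0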